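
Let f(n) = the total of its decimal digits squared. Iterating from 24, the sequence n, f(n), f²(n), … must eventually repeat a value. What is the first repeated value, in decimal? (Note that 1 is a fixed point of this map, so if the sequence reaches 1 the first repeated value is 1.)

24 → 2² + 4² = 20
20 → 2² + 0² = 4
4 → 4² = 16
16 → 1² + 6² = 37
37 → 3² + 7² = 58
58 → 5² + 8² = 89
89 → 8² + 9² = 145
145 → 1² + 4² + 5² = 42
42 → 4² + 2² = 20  — 20 already appeared earlier.

20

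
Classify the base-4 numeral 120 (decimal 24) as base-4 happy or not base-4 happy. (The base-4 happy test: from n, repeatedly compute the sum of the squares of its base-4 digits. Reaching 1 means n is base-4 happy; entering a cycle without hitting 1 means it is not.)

base-4 happy

24 = (1,2,0)_4 → 1² + 2² + 0² = 1 + 4 + 0 = 5
5 = (1,1)_4 → 1² + 1² = 1 + 1 = 2
2 = (2)_4 → 2² = 4
4 = (1,0)_4 → 1² + 0² = 1 + 0 = 1  — reached 1.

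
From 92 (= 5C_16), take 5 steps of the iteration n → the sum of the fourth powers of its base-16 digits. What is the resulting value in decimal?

4128

92 = (5,12)_16 → 5⁴ + 12⁴ = 625 + 20736 = 21361
21361 = (5,3,7,1)_16 → 5⁴ + 3⁴ + 7⁴ + 1⁴ = 625 + 81 + 2401 + 1 = 3108
3108 = (12,2,4)_16 → 12⁴ + 2⁴ + 4⁴ = 20736 + 16 + 256 = 21008
21008 = (5,2,1,0)_16 → 5⁴ + 2⁴ + 1⁴ + 0⁴ = 625 + 16 + 1 + 0 = 642
642 = (2,8,2)_16 → 2⁴ + 8⁴ + 2⁴ = 16 + 4096 + 16 = 4128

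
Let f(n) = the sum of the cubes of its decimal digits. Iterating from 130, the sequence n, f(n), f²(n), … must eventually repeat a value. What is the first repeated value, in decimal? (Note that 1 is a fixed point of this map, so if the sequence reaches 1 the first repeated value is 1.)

130 → 28
28 → 520
520 → 133
133 → 55
55 → 250
250 → 133  — 133 already appeared earlier.

133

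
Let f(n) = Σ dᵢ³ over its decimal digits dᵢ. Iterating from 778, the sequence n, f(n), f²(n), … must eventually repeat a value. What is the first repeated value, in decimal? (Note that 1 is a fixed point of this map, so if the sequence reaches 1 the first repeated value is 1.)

778 → 7³ + 7³ + 8³ = 343 + 343 + 512 = 1198
1198 → 1³ + 1³ + 9³ + 8³ = 1 + 1 + 729 + 512 = 1243
1243 → 1³ + 2³ + 4³ + 3³ = 1 + 8 + 64 + 27 = 100
100 → 1³ + 0³ + 0³ = 1 + 0 + 0 = 1  — reached the fixed point 1.
1 → 1, so 1 is the first repeated value.

1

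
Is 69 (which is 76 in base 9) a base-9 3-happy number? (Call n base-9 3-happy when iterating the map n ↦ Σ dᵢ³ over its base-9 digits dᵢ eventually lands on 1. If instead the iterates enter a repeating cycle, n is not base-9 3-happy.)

base-9 3-happy

69 = (7,6)_9 → 7³ + 6³ = 343 + 216 = 559
559 = (6,8,1)_9 → 6³ + 8³ + 1³ = 216 + 512 + 1 = 729
729 = (1,0,0,0)_9 → 1³ + 0³ + 0³ + 0³ = 1 + 0 + 0 + 0 = 1  — reached 1.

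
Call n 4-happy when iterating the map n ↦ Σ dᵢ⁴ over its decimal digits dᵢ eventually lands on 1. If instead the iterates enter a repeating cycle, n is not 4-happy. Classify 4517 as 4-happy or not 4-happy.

4517 → 4⁴ + 5⁴ + 1⁴ + 7⁴ = 3283
3283 → 3⁴ + 2⁴ + 8⁴ + 3⁴ = 4274
4274 → 4⁴ + 2⁴ + 7⁴ + 4⁴ = 2929
2929 → 2⁴ + 9⁴ + 2⁴ + 9⁴ = 13154
13154 → 1⁴ + 3⁴ + 1⁴ + 5⁴ + 4⁴ = 964
964 → 9⁴ + 6⁴ + 4⁴ = 8113
8113 → 8⁴ + 1⁴ + 1⁴ + 3⁴ = 4179
4179 → 4⁴ + 1⁴ + 7⁴ + 9⁴ = 9219
9219 → 9⁴ + 2⁴ + 1⁴ + 9⁴ = 13139
13139 → 1⁴ + 3⁴ + 1⁴ + 3⁴ + 9⁴ = 6725
6725 → 6⁴ + 7⁴ + 2⁴ + 5⁴ = 4338
4338 → 4⁴ + 3⁴ + 3⁴ + 8⁴ = 4514
4514 → 4⁴ + 5⁴ + 1⁴ + 4⁴ = 1138
1138 → 1⁴ + 1⁴ + 3⁴ + 8⁴ = 4179  — 4179 already seen; the sequence cycles without reaching 1.

not 4-happy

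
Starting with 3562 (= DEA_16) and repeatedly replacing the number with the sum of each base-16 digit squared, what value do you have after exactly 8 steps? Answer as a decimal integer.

181

3562 = (13,14,10)_16 → 13² + 14² + 10² = 465
465 = (1,13,1)_16 → 1² + 13² + 1² = 171
171 = (10,11)_16 → 10² + 11² = 221
221 = (13,13)_16 → 13² + 13² = 338
338 = (1,5,2)_16 → 1² + 5² + 2² = 30
30 = (1,14)_16 → 1² + 14² = 197
197 = (12,5)_16 → 12² + 5² = 169
169 = (10,9)_16 → 10² + 9² = 181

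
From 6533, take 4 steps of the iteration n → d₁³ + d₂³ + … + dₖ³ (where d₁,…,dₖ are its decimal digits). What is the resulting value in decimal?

6533 → 395
395 → 881
881 → 1025
1025 → 134

134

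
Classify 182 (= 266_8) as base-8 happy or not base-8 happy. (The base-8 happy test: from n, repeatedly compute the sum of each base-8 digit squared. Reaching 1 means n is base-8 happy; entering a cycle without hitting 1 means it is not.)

182 = (2,6,6)_8 → 2² + 6² + 6² = 76
76 = (1,1,4)_8 → 1² + 1² + 4² = 18
18 = (2,2)_8 → 2² + 2² = 8
8 = (1,0)_8 → 1² + 0² = 1  — reached 1.

base-8 happy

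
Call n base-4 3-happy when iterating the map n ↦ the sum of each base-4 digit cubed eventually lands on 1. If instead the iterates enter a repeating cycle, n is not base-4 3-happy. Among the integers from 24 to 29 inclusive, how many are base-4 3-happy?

24: 24 → 9 → 9  (repeats 9)
25: 25 → 10 → 16 → 1  (reaches 1)
26: 26 → 17 → 2 → 8 → 8  (repeats 8)
27: 27 → 36 → 9 → 9  (repeats 9)
28: 28 → 28  (repeats 28)
29: 29 → 29  (repeats 29)
base-4 3-happy: 25

1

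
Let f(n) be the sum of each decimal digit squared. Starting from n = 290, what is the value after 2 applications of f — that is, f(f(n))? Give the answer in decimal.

89

290 → 85
85 → 89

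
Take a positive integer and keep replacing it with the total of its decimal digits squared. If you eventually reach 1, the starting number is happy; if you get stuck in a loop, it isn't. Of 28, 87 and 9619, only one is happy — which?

28: 28 → 68 → 100 → 1  — reaches 1 (happy)
87: 87 → 113 → 11 → 2 → 4 → 16 → 37 → 58 → 89 → 145 → 42 → 20 → 4  — repeats 4 (not happy)
9619: 9619 → 199 → 163 → 46 → 52 → 29 → 85 → 89 → 145 → 42 → 20 → 4 → 16 → 37 → 58 → 89  — repeats 89 (not happy)

28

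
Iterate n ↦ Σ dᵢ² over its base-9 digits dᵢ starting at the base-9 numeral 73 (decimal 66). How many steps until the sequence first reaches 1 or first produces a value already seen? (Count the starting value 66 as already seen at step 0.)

5

66 = (7,3)_9 → 7² + 3² = 49 + 9 = 58
58 = (6,4)_9 → 6² + 4² = 36 + 16 = 52
52 = (5,7)_9 → 5² + 7² = 25 + 49 = 74
74 = (8,2)_9 → 8² + 2² = 64 + 4 = 68
68 = (7,5)_9 → 7² + 5² = 49 + 25 = 74  — 74 repeats.
That took 5 steps.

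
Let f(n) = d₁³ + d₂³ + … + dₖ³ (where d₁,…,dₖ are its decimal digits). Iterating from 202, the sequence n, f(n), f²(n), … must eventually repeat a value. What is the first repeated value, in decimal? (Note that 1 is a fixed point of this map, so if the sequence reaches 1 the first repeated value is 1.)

202 → 2³ + 0³ + 2³ = 16
16 → 1³ + 6³ = 217
217 → 2³ + 1³ + 7³ = 352
352 → 3³ + 5³ + 2³ = 160
160 → 1³ + 6³ + 0³ = 217  — 217 already appeared earlier.

217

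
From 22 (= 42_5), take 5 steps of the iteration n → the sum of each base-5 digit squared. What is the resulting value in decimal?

16

22 = (4,2)_5 → 4² + 2² = 16 + 4 = 20
20 = (4,0)_5 → 4² + 0² = 16 + 0 = 16
16 = (3,1)_5 → 3² + 1² = 9 + 1 = 10
10 = (2,0)_5 → 2² + 0² = 4 + 0 = 4
4 = (4)_5 → 4² = 16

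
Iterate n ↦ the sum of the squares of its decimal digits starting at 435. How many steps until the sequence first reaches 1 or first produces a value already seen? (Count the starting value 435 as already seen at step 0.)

13

435 → 4² + 3² + 5² = 50
50 → 5² + 0² = 25
25 → 2² + 5² = 29
29 → 2² + 9² = 85
85 → 8² + 5² = 89
89 → 8² + 9² = 145
145 → 1² + 4² + 5² = 42
42 → 4² + 2² = 20
20 → 2² + 0² = 4
4 → 4² = 16
16 → 1² + 6² = 37
37 → 3² + 7² = 58
58 → 5² + 8² = 89  — 89 repeats.
That took 13 steps.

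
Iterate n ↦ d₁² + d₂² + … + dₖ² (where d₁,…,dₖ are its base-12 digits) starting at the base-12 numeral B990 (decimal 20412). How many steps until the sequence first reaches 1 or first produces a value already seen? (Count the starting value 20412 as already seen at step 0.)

20412 = (11,9,9,0)_12 → 11² + 9² + 9² + 0² = 121 + 81 + 81 + 0 = 283
283 = (1,11,7)_12 → 1² + 11² + 7² = 1 + 121 + 49 = 171
171 = (1,2,3)_12 → 1² + 2² + 3² = 1 + 4 + 9 = 14
14 = (1,2)_12 → 1² + 2² = 1 + 4 = 5
5 = (5)_12 → 5² = 25
25 = (2,1)_12 → 2² + 1² = 4 + 1 = 5  — 5 repeats.
That took 6 steps.

6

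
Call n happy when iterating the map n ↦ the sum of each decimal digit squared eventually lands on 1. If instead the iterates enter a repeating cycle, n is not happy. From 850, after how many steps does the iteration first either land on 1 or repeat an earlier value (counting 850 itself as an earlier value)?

9

850 → 8² + 5² + 0² = 89
89 → 8² + 9² = 145
145 → 1² + 4² + 5² = 42
42 → 4² + 2² = 20
20 → 2² + 0² = 4
4 → 4² = 16
16 → 1² + 6² = 37
37 → 3² + 7² = 58
58 → 5² + 8² = 89  — 89 repeats.
That took 9 steps.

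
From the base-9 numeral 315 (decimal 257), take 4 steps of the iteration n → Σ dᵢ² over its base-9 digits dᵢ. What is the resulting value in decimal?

257 = (3,1,5)_9 → 35
35 = (3,8)_9 → 73
73 = (8,1)_9 → 65
65 = (7,2)_9 → 53

53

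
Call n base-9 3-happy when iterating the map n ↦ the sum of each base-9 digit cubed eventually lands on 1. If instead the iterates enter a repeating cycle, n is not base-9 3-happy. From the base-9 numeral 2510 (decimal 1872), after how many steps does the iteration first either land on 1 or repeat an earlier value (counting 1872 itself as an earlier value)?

12

1872 = (2,5,1,0)_9 → 134
134 = (1,5,8)_9 → 638
638 = (7,7,8)_9 → 1198
1198 = (1,5,7,1)_9 → 470
470 = (5,7,2)_9 → 476
476 = (5,7,8)_9 → 980
980 = (1,3,0,8)_9 → 540
540 = (6,6,0)_9 → 432
432 = (5,3,0)_9 → 152
152 = (1,7,8)_9 → 856
856 = (1,1,5,1)_9 → 128
128 = (1,5,2)_9 → 134  — 134 repeats.
That took 12 steps.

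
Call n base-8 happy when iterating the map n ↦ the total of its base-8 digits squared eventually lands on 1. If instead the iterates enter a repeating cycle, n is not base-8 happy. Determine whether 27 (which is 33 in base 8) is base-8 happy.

27 = (3,3)_8 → 18
18 = (2,2)_8 → 8
8 = (1,0)_8 → 1  — reached 1.

base-8 happy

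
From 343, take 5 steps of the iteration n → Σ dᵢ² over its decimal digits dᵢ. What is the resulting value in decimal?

89

343 → 3² + 4² + 3² = 9 + 16 + 9 = 34
34 → 3² + 4² = 9 + 16 = 25
25 → 2² + 5² = 4 + 25 = 29
29 → 2² + 9² = 4 + 81 = 85
85 → 8² + 5² = 64 + 25 = 89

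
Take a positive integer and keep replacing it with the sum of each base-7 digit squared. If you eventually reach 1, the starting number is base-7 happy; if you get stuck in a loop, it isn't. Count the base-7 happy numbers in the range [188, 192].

188: 188 → 70 → 10 → 10  — not base-7 happy
189: 189 → 45 → 45  — not base-7 happy
190: 190 → 46 → 52 → 10 → 10  — not base-7 happy
191: 191 → 49 → 1  — base-7 happy
192: 192 → 54 → 26 → 34 → 52 → 10 → 10  — not base-7 happy
base-7 happy: 191

1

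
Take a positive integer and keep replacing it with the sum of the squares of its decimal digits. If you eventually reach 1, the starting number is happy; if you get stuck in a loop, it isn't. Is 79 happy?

79 → 7² + 9² = 130
130 → 1² + 3² + 0² = 10
10 → 1² + 0² = 1  — reached 1.

happy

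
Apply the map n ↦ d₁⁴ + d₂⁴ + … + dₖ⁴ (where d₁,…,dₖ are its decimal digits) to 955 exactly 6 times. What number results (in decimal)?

955 → 9⁴ + 5⁴ + 5⁴ = 7811
7811 → 7⁴ + 8⁴ + 1⁴ + 1⁴ = 6499
6499 → 6⁴ + 4⁴ + 9⁴ + 9⁴ = 14674
14674 → 1⁴ + 4⁴ + 6⁴ + 7⁴ + 4⁴ = 4210
4210 → 4⁴ + 2⁴ + 1⁴ + 0⁴ = 273
273 → 2⁴ + 7⁴ + 3⁴ = 2498

2498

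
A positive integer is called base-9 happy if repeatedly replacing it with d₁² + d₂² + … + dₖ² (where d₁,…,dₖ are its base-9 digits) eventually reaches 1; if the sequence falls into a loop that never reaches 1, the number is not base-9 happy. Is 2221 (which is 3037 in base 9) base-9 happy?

not base-9 happy

2221 = (3,0,3,7)_9 → 3² + 0² + 3² + 7² = 9 + 0 + 9 + 49 = 67
67 = (7,4)_9 → 7² + 4² = 49 + 16 = 65
65 = (7,2)_9 → 7² + 2² = 49 + 4 = 53
53 = (5,8)_9 → 5² + 8² = 25 + 64 = 89
89 = (1,0,8)_9 → 1² + 0² + 8² = 1 + 0 + 64 = 65  — 65 already seen; the sequence cycles without reaching 1.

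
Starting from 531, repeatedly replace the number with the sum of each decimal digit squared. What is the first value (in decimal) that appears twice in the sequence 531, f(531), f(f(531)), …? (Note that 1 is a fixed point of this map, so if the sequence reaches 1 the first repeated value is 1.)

531 → 5² + 3² + 1² = 35
35 → 3² + 5² = 34
34 → 3² + 4² = 25
25 → 2² + 5² = 29
29 → 2² + 9² = 85
85 → 8² + 5² = 89
89 → 8² + 9² = 145
145 → 1² + 4² + 5² = 42
42 → 4² + 2² = 20
20 → 2² + 0² = 4
4 → 4² = 16
16 → 1² + 6² = 37
37 → 3² + 7² = 58
58 → 5² + 8² = 89  — 89 already appeared earlier.

89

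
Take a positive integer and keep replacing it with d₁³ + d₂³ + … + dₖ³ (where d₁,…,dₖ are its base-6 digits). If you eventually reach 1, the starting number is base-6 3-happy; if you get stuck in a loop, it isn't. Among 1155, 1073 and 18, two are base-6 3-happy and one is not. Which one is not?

1155

1155: 1155 → 160 → 136 → 155 → 190 → 190  — repeats 190 (not base-6 3-happy)
1073: 1073 → 378 → 92 → 43 → 3 → 27 → 91 → 36 → 1  — reaches 1 (base-6 3-happy)
18: 18 → 27 → 91 → 36 → 1  — reaches 1 (base-6 3-happy)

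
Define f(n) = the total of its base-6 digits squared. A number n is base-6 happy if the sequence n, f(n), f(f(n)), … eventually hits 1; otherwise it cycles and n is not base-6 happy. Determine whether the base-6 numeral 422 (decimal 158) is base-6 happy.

158 = (4,2,2)_6 → 4² + 2² + 2² = 16 + 4 + 4 = 24
24 = (4,0)_6 → 4² + 0² = 16 + 0 = 16
16 = (2,4)_6 → 2² + 4² = 4 + 16 = 20
20 = (3,2)_6 → 3² + 2² = 9 + 4 = 13
13 = (2,1)_6 → 2² + 1² = 4 + 1 = 5
5 = (5)_6 → 5² = 25
25 = (4,1)_6 → 4² + 1² = 16 + 1 = 17
17 = (2,5)_6 → 2² + 5² = 4 + 25 = 29
29 = (4,5)_6 → 4² + 5² = 16 + 25 = 41
41 = (1,0,5)_6 → 1² + 0² + 5² = 1 + 0 + 25 = 26
26 = (4,2)_6 → 4² + 2² = 16 + 4 = 20  — 20 already seen; the sequence cycles without reaching 1.

not base-6 happy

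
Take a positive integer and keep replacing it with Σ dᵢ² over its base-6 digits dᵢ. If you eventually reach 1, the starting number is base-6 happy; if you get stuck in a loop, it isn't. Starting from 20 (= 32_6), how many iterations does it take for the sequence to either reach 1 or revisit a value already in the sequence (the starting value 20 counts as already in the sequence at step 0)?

8

20 = (3,2)_6 → 3² + 2² = 13
13 = (2,1)_6 → 2² + 1² = 5
5 = (5)_6 → 5² = 25
25 = (4,1)_6 → 4² + 1² = 17
17 = (2,5)_6 → 2² + 5² = 29
29 = (4,5)_6 → 4² + 5² = 41
41 = (1,0,5)_6 → 1² + 0² + 5² = 26
26 = (4,2)_6 → 4² + 2² = 20  — 20 repeats.
That took 8 steps.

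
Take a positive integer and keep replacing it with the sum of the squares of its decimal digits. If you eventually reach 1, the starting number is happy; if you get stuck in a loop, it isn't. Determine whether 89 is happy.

89 → 8² + 9² = 64 + 81 = 145
145 → 1² + 4² + 5² = 1 + 16 + 25 = 42
42 → 4² + 2² = 16 + 4 = 20
20 → 2² + 0² = 4 + 0 = 4
4 → 4² = 16
16 → 1² + 6² = 1 + 36 = 37
37 → 3² + 7² = 9 + 49 = 58
58 → 5² + 8² = 25 + 64 = 89  — 89 already seen; the sequence cycles without reaching 1.

not happy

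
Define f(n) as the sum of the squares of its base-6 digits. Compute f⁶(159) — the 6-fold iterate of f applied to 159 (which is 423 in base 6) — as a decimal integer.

5

159 = (4,2,3)_6 → 4² + 2² + 3² = 29
29 = (4,5)_6 → 4² + 5² = 41
41 = (1,0,5)_6 → 1² + 0² + 5² = 26
26 = (4,2)_6 → 4² + 2² = 20
20 = (3,2)_6 → 3² + 2² = 13
13 = (2,1)_6 → 2² + 1² = 5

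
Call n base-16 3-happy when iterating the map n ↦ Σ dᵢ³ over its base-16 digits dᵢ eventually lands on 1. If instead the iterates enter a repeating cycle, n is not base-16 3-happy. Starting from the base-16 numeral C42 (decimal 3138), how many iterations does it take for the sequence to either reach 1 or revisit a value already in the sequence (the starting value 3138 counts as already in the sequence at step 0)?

14

3138 = (12,4,2)_16 → 12³ + 4³ + 2³ = 1800
1800 = (7,0,8)_16 → 7³ + 0³ + 8³ = 855
855 = (3,5,7)_16 → 3³ + 5³ + 7³ = 495
495 = (1,14,15)_16 → 1³ + 14³ + 15³ = 6120
6120 = (1,7,14,8)_16 → 1³ + 7³ + 14³ + 8³ = 3600
3600 = (14,1,0)_16 → 14³ + 1³ + 0³ = 2745
2745 = (10,11,9)_16 → 10³ + 11³ + 9³ = 3060
3060 = (11,15,4)_16 → 11³ + 15³ + 4³ = 4770
4770 = (1,2,10,2)_16 → 1³ + 2³ + 10³ + 2³ = 1017
1017 = (3,15,9)_16 → 3³ + 15³ + 9³ = 4131
4131 = (1,0,2,3)_16 → 1³ + 0³ + 2³ + 3³ = 36
36 = (2,4)_16 → 2³ + 4³ = 72
72 = (4,8)_16 → 4³ + 8³ = 576
576 = (2,4,0)_16 → 2³ + 4³ + 0³ = 72  — 72 repeats.
That took 14 steps.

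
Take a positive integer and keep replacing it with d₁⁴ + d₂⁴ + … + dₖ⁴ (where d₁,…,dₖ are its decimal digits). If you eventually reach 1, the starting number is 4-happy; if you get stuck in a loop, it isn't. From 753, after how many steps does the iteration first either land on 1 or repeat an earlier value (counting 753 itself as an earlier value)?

10

753 → 7⁴ + 5⁴ + 3⁴ = 2401 + 625 + 81 = 3107
3107 → 3⁴ + 1⁴ + 0⁴ + 7⁴ = 81 + 1 + 0 + 2401 = 2483
2483 → 2⁴ + 4⁴ + 8⁴ + 3⁴ = 16 + 256 + 4096 + 81 = 4449
4449 → 4⁴ + 4⁴ + 4⁴ + 9⁴ = 256 + 256 + 256 + 6561 = 7329
7329 → 7⁴ + 3⁴ + 2⁴ + 9⁴ = 2401 + 81 + 16 + 6561 = 9059
9059 → 9⁴ + 0⁴ + 5⁴ + 9⁴ = 6561 + 0 + 625 + 6561 = 13747
13747 → 1⁴ + 3⁴ + 7⁴ + 4⁴ + 7⁴ = 1 + 81 + 2401 + 256 + 2401 = 5140
5140 → 5⁴ + 1⁴ + 4⁴ + 0⁴ = 625 + 1 + 256 + 0 = 882
882 → 8⁴ + 8⁴ + 2⁴ = 4096 + 4096 + 16 = 8208
8208 → 8⁴ + 2⁴ + 0⁴ + 8⁴ = 4096 + 16 + 0 + 4096 = 8208  — 8208 repeats.
That took 10 steps.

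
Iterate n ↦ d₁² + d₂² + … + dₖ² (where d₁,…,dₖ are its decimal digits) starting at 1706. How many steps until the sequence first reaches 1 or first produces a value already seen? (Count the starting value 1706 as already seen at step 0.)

3

1706 → 1² + 7² + 0² + 6² = 86
86 → 8² + 6² = 100
100 → 1² + 0² + 0² = 1  — reached 1.
That took 3 steps.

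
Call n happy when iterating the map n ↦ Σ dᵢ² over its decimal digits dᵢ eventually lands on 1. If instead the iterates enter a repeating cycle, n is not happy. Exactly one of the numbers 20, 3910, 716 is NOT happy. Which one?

20

20: 20 → 4 → 16 → 37 → 58 → 89 → 145 → 42 → 20  — repeats 20 (not happy)
3910: 3910 → 91 → 82 → 68 → 100 → 1  — reaches 1 (happy)
716: 716 → 86 → 100 → 1  — reaches 1 (happy)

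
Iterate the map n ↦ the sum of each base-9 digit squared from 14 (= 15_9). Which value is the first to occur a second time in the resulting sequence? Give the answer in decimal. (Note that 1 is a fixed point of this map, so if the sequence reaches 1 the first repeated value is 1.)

14 = (1,5)_9 → 1² + 5² = 1 + 25 = 26
26 = (2,8)_9 → 2² + 8² = 4 + 64 = 68
68 = (7,5)_9 → 7² + 5² = 49 + 25 = 74
74 = (8,2)_9 → 8² + 2² = 64 + 4 = 68  — 68 already appeared earlier.

68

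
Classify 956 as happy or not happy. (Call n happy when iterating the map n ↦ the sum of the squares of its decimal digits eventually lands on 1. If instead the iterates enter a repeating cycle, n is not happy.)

956 → 9² + 5² + 6² = 81 + 25 + 36 = 142
142 → 1² + 4² + 2² = 1 + 16 + 4 = 21
21 → 2² + 1² = 4 + 1 = 5
5 → 5² = 25
25 → 2² + 5² = 4 + 25 = 29
29 → 2² + 9² = 4 + 81 = 85
85 → 8² + 5² = 64 + 25 = 89
89 → 8² + 9² = 64 + 81 = 145
145 → 1² + 4² + 5² = 1 + 16 + 25 = 42
42 → 4² + 2² = 16 + 4 = 20
20 → 2² + 0² = 4 + 0 = 4
4 → 4² = 16
16 → 1² + 6² = 1 + 36 = 37
37 → 3² + 7² = 9 + 49 = 58
58 → 5² + 8² = 25 + 64 = 89  — 89 already seen; the sequence cycles without reaching 1.

not happy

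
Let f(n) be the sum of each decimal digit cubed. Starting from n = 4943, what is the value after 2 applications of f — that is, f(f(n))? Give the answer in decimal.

4943 → 4³ + 9³ + 4³ + 3³ = 64 + 729 + 64 + 27 = 884
884 → 8³ + 8³ + 4³ = 512 + 512 + 64 = 1088

1088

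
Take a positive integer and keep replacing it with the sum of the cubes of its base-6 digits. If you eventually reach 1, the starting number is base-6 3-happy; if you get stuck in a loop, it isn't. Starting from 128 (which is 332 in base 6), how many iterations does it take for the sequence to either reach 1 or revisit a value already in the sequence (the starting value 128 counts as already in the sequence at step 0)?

5

128 = (3,3,2)_6 → 3³ + 3³ + 2³ = 27 + 27 + 8 = 62
62 = (1,4,2)_6 → 1³ + 4³ + 2³ = 1 + 64 + 8 = 73
73 = (2,0,1)_6 → 2³ + 0³ + 1³ = 8 + 0 + 1 = 9
9 = (1,3)_6 → 1³ + 3³ = 1 + 27 = 28
28 = (4,4)_6 → 4³ + 4³ = 64 + 64 = 128  — 128 repeats.
That took 5 steps.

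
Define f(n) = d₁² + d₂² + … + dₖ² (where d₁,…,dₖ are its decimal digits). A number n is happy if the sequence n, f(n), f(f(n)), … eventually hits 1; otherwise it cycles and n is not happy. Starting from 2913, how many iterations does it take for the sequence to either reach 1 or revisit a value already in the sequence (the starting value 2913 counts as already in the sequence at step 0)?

2913 → 2² + 9² + 1² + 3² = 4 + 81 + 1 + 9 = 95
95 → 9² + 5² = 81 + 25 = 106
106 → 1² + 0² + 6² = 1 + 0 + 36 = 37
37 → 3² + 7² = 9 + 49 = 58
58 → 5² + 8² = 25 + 64 = 89
89 → 8² + 9² = 64 + 81 = 145
145 → 1² + 4² + 5² = 1 + 16 + 25 = 42
42 → 4² + 2² = 16 + 4 = 20
20 → 2² + 0² = 4 + 0 = 4
4 → 4² = 16
16 → 1² + 6² = 1 + 36 = 37  — 37 repeats.
That took 11 steps.

11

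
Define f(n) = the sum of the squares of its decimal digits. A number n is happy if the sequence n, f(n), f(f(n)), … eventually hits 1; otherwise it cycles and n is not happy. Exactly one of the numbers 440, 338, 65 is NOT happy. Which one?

440: 440 → 32 → 13 → 10 → 1  — reaches 1 (happy)
338: 338 → 82 → 68 → 100 → 1  — reaches 1 (happy)
65: 65 → 61 → 37 → 58 → 89 → 145 → 42 → 20 → 4 → 16 → 37  — repeats 37 (not happy)

65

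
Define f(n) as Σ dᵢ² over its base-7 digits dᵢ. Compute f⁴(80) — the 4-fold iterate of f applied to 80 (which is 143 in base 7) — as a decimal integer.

10

80 = (1,4,3)_7 → 1² + 4² + 3² = 1 + 16 + 9 = 26
26 = (3,5)_7 → 3² + 5² = 9 + 25 = 34
34 = (4,6)_7 → 4² + 6² = 16 + 36 = 52
52 = (1,0,3)_7 → 1² + 0² + 3² = 1 + 0 + 9 = 10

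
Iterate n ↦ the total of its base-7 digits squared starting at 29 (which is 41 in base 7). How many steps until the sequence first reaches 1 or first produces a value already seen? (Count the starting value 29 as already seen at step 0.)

29 = (4,1)_7 → 17
17 = (2,3)_7 → 13
13 = (1,6)_7 → 37
37 = (5,2)_7 → 29  — 29 repeats.
That took 4 steps.

4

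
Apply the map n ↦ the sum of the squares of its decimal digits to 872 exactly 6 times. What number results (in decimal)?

872 → 8² + 7² + 2² = 117
117 → 1² + 1² + 7² = 51
51 → 5² + 1² = 26
26 → 2² + 6² = 40
40 → 4² + 0² = 16
16 → 1² + 6² = 37

37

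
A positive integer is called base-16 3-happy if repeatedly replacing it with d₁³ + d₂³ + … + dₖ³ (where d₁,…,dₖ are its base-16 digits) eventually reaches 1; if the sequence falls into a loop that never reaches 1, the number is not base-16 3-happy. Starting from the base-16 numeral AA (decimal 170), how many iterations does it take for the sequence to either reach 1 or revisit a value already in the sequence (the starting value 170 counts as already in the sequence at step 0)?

170 = (10,10)_16 → 10³ + 10³ = 2000
2000 = (7,13,0)_16 → 7³ + 13³ + 0³ = 2540
2540 = (9,14,12)_16 → 9³ + 14³ + 12³ = 5201
5201 = (1,4,5,1)_16 → 1³ + 4³ + 5³ + 1³ = 191
191 = (11,15)_16 → 11³ + 15³ = 4706
4706 = (1,2,6,2)_16 → 1³ + 2³ + 6³ + 2³ = 233
233 = (14,9)_16 → 14³ + 9³ = 3473
3473 = (13,9,1)_16 → 13³ + 9³ + 1³ = 2927
2927 = (11,6,15)_16 → 11³ + 6³ + 15³ = 4922
4922 = (1,3,3,10)_16 → 1³ + 3³ + 3³ + 10³ = 1055
1055 = (4,1,15)_16 → 4³ + 1³ + 15³ = 3440
3440 = (13,7,0)_16 → 13³ + 7³ + 0³ = 2540  — 2540 repeats.
That took 12 steps.

12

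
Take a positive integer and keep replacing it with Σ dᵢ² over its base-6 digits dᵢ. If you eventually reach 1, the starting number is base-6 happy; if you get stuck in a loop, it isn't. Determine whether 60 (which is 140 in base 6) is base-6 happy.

60 = (1,4,0)_6 → 1² + 4² + 0² = 1 + 16 + 0 = 17
17 = (2,5)_6 → 2² + 5² = 4 + 25 = 29
29 = (4,5)_6 → 4² + 5² = 16 + 25 = 41
41 = (1,0,5)_6 → 1² + 0² + 5² = 1 + 0 + 25 = 26
26 = (4,2)_6 → 4² + 2² = 16 + 4 = 20
20 = (3,2)_6 → 3² + 2² = 9 + 4 = 13
13 = (2,1)_6 → 2² + 1² = 4 + 1 = 5
5 = (5)_6 → 5² = 25
25 = (4,1)_6 → 4² + 1² = 16 + 1 = 17  — 17 already seen; the sequence cycles without reaching 1.

not base-6 happy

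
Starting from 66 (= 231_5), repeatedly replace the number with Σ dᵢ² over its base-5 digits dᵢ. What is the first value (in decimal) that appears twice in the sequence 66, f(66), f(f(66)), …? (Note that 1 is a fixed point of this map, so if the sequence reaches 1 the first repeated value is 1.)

66 = (2,3,1)_5 → 2² + 3² + 1² = 14
14 = (2,4)_5 → 2² + 4² = 20
20 = (4,0)_5 → 4² + 0² = 16
16 = (3,1)_5 → 3² + 1² = 10
10 = (2,0)_5 → 2² + 0² = 4
4 = (4)_5 → 4² = 16  — 16 already appeared earlier.

16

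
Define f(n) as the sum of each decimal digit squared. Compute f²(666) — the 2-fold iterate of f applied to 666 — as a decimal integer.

666 → 6² + 6² + 6² = 108
108 → 1² + 0² + 8² = 65

65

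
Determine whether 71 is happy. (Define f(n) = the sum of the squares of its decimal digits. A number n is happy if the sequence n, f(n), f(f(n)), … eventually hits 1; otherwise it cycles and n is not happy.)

71 → 7² + 1² = 49 + 1 = 50
50 → 5² + 0² = 25 + 0 = 25
25 → 2² + 5² = 4 + 25 = 29
29 → 2² + 9² = 4 + 81 = 85
85 → 8² + 5² = 64 + 25 = 89
89 → 8² + 9² = 64 + 81 = 145
145 → 1² + 4² + 5² = 1 + 16 + 25 = 42
42 → 4² + 2² = 16 + 4 = 20
20 → 2² + 0² = 4 + 0 = 4
4 → 4² = 16
16 → 1² + 6² = 1 + 36 = 37
37 → 3² + 7² = 9 + 49 = 58
58 → 5² + 8² = 25 + 64 = 89  — 89 already seen; the sequence cycles without reaching 1.

not happy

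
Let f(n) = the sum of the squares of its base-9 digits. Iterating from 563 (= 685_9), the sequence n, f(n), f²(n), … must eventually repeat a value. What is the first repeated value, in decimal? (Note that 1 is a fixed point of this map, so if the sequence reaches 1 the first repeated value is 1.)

1

563 = (6,8,5)_9 → 6² + 8² + 5² = 125
125 = (1,4,8)_9 → 1² + 4² + 8² = 81
81 = (1,0,0)_9 → 1² + 0² + 0² = 1  — reached the fixed point 1.
1 → 1, so 1 is the first repeated value.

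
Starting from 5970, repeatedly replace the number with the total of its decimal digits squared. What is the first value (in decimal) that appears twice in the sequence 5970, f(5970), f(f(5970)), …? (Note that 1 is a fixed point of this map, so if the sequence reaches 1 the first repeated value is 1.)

5970 → 5² + 9² + 7² + 0² = 155
155 → 1² + 5² + 5² = 51
51 → 5² + 1² = 26
26 → 2² + 6² = 40
40 → 4² + 0² = 16
16 → 1² + 6² = 37
37 → 3² + 7² = 58
58 → 5² + 8² = 89
89 → 8² + 9² = 145
145 → 1² + 4² + 5² = 42
42 → 4² + 2² = 20
20 → 2² + 0² = 4
4 → 4² = 16  — 16 already appeared earlier.

16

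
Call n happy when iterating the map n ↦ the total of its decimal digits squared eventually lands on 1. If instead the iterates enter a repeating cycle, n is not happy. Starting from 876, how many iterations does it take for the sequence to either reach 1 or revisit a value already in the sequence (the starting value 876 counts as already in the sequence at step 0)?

11

876 → 8² + 7² + 6² = 149
149 → 1² + 4² + 9² = 98
98 → 9² + 8² = 145
145 → 1² + 4² + 5² = 42
42 → 4² + 2² = 20
20 → 2² + 0² = 4
4 → 4² = 16
16 → 1² + 6² = 37
37 → 3² + 7² = 58
58 → 5² + 8² = 89
89 → 8² + 9² = 145  — 145 repeats.
That took 11 steps.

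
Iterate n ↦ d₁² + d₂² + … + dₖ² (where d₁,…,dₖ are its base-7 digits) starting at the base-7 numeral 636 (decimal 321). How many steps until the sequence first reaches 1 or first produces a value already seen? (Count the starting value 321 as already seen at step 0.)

321 = (6,3,6)_7 → 81
81 = (1,4,4)_7 → 33
33 = (4,5)_7 → 41
41 = (5,6)_7 → 61
61 = (1,1,5)_7 → 27
27 = (3,6)_7 → 45
45 = (6,3)_7 → 45  — 45 repeats.
That took 7 steps.

7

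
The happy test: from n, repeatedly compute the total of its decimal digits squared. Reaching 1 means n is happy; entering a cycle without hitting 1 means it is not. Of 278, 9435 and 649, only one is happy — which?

649

278: 278 → 117 → 51 → 26 → 40 → 16 → 37 → 58 → 89 → 145 → 42 → 20 → 4 → 16  — repeats 16 (not happy)
9435: 9435 → 131 → 11 → 2 → 4 → 16 → 37 → 58 → 89 → 145 → 42 → 20 → 4  — repeats 4 (not happy)
649: 649 → 133 → 19 → 82 → 68 → 100 → 1  — reaches 1 (happy)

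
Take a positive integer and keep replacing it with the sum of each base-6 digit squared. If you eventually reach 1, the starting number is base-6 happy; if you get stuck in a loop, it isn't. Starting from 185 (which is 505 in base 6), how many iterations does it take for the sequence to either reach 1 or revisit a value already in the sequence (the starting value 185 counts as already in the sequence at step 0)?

185 = (5,0,5)_6 → 5² + 0² + 5² = 25 + 0 + 25 = 50
50 = (1,2,2)_6 → 1² + 2² + 2² = 1 + 4 + 4 = 9
9 = (1,3)_6 → 1² + 3² = 1 + 9 = 10
10 = (1,4)_6 → 1² + 4² = 1 + 16 = 17
17 = (2,5)_6 → 2² + 5² = 4 + 25 = 29
29 = (4,5)_6 → 4² + 5² = 16 + 25 = 41
41 = (1,0,5)_6 → 1² + 0² + 5² = 1 + 0 + 25 = 26
26 = (4,2)_6 → 4² + 2² = 16 + 4 = 20
20 = (3,2)_6 → 3² + 2² = 9 + 4 = 13
13 = (2,1)_6 → 2² + 1² = 4 + 1 = 5
5 = (5)_6 → 5² = 25
25 = (4,1)_6 → 4² + 1² = 16 + 1 = 17  — 17 repeats.
That took 12 steps.

12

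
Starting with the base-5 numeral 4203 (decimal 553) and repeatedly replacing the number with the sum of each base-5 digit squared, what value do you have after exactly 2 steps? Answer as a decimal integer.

17

553 = (4,2,0,3)_5 → 4² + 2² + 0² + 3² = 16 + 4 + 0 + 9 = 29
29 = (1,0,4)_5 → 1² + 0² + 4² = 1 + 0 + 16 = 17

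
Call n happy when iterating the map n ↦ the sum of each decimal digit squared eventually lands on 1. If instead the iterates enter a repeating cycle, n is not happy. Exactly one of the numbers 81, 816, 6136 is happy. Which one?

6136

81: 81 → 65 → 61 → 37 → 58 → 89 → 145 → 42 → 20 → 4 → 16 → 37  — repeats 37 (not happy)
816: 816 → 101 → 2 → 4 → 16 → 37 → 58 → 89 → 145 → 42 → 20 → 4  — repeats 4 (not happy)
6136: 6136 → 82 → 68 → 100 → 1  — reaches 1 (happy)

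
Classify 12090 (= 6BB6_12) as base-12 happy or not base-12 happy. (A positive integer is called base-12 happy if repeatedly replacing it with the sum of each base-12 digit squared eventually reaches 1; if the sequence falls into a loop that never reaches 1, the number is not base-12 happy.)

12090 = (6,11,11,6)_12 → 6² + 11² + 11² + 6² = 314
314 = (2,2,2)_12 → 2² + 2² + 2² = 12
12 = (1,0)_12 → 1² + 0² = 1  — reached 1.

base-12 happy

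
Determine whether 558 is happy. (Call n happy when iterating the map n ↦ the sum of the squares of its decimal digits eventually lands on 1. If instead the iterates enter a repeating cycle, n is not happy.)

not happy

558 → 5² + 5² + 8² = 25 + 25 + 64 = 114
114 → 1² + 1² + 4² = 1 + 1 + 16 = 18
18 → 1² + 8² = 1 + 64 = 65
65 → 6² + 5² = 36 + 25 = 61
61 → 6² + 1² = 36 + 1 = 37
37 → 3² + 7² = 9 + 49 = 58
58 → 5² + 8² = 25 + 64 = 89
89 → 8² + 9² = 64 + 81 = 145
145 → 1² + 4² + 5² = 1 + 16 + 25 = 42
42 → 4² + 2² = 16 + 4 = 20
20 → 2² + 0² = 4 + 0 = 4
4 → 4² = 16
16 → 1² + 6² = 1 + 36 = 37  — 37 already seen; the sequence cycles without reaching 1.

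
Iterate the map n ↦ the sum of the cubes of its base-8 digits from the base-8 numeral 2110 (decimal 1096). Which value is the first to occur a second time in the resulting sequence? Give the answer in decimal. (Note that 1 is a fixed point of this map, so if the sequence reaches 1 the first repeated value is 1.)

1

1096 = (2,1,1,0)_8 → 2³ + 1³ + 1³ + 0³ = 10
10 = (1,2)_8 → 1³ + 2³ = 9
9 = (1,1)_8 → 1³ + 1³ = 2
2 = (2)_8 → 2³ = 8
8 = (1,0)_8 → 1³ + 0³ = 1  — reached the fixed point 1.
1 → 1, so 1 is the first repeated value.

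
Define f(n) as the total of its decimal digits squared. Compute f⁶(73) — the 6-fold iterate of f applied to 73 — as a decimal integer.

4

73 → 58
58 → 89
89 → 145
145 → 42
42 → 20
20 → 4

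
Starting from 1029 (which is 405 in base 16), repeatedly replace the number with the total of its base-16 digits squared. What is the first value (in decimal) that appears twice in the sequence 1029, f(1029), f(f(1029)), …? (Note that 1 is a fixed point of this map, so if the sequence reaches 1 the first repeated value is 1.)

85

1029 = (4,0,5)_16 → 4² + 0² + 5² = 16 + 0 + 25 = 41
41 = (2,9)_16 → 2² + 9² = 4 + 81 = 85
85 = (5,5)_16 → 5² + 5² = 25 + 25 = 50
50 = (3,2)_16 → 3² + 2² = 9 + 4 = 13
13 = (13)_16 → 13² = 169
169 = (10,9)_16 → 10² + 9² = 100 + 81 = 181
181 = (11,5)_16 → 11² + 5² = 121 + 25 = 146
146 = (9,2)_16 → 9² + 2² = 81 + 4 = 85  — 85 already appeared earlier.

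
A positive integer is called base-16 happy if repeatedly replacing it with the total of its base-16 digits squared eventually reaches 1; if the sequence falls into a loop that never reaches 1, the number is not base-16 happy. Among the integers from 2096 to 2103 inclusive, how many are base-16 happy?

4

2096: 2096 → 73 → 97 → 37 → 29 → 170 → 200 → 208 → 169 → 181 → 146 → 85 → 50 → 13 → 169  (repeats 169)
2097: 2097 → 74 → 116 → 65 → 17 → 2 → 4 → 16 → 1  (reaches 1)
2098: 2098 → 77 → 185 → 202 → 244 → 241 → 226 → 200 → 208 → 169 → 181 → 146 → 85 → 50 → 13 → 169  (repeats 169)
2099: 2099 → 82 → 29 → 170 → 200 → 208 → 169 → 181 → 146 → 85 → 50 → 13 → 169  (repeats 169)
2100: 2100 → 89 → 106 → 136 → 128 → 64 → 16 → 1  (reaches 1)
2101: 2101 → 98 → 40 → 68 → 32 → 4 → 16 → 1  (reaches 1)
2102: 2102 → 109 → 205 → 313 → 91 → 146 → 85 → 50 → 13 → 169 → 181 → 146  (repeats 146)
2103: 2103 → 122 → 149 → 106 → 136 → 128 → 64 → 16 → 1  (reaches 1)
base-16 happy: 2097, 2100, 2101, 2103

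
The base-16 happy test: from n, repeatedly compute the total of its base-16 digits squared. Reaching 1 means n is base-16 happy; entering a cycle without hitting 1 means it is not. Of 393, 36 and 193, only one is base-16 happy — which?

393: 393 → 146 → 85 → 50 → 13 → 169 → 181 → 146  — repeats 146 (not base-16 happy)
36: 36 → 20 → 17 → 2 → 4 → 16 → 1  — reaches 1 (base-16 happy)
193: 193 → 145 → 82 → 29 → 170 → 200 → 208 → 169 → 181 → 146 → 85 → 50 → 13 → 169  — repeats 169 (not base-16 happy)

36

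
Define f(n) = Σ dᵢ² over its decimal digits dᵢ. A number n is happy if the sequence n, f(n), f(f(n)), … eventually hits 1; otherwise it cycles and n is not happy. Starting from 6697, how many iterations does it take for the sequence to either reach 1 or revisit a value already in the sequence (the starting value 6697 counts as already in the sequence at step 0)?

15

6697 → 6² + 6² + 9² + 7² = 36 + 36 + 81 + 49 = 202
202 → 2² + 0² + 2² = 4 + 0 + 4 = 8
8 → 8² = 64
64 → 6² + 4² = 36 + 16 = 52
52 → 5² + 2² = 25 + 4 = 29
29 → 2² + 9² = 4 + 81 = 85
85 → 8² + 5² = 64 + 25 = 89
89 → 8² + 9² = 64 + 81 = 145
145 → 1² + 4² + 5² = 1 + 16 + 25 = 42
42 → 4² + 2² = 16 + 4 = 20
20 → 2² + 0² = 4 + 0 = 4
4 → 4² = 16
16 → 1² + 6² = 1 + 36 = 37
37 → 3² + 7² = 9 + 49 = 58
58 → 5² + 8² = 25 + 64 = 89  — 89 repeats.
That took 15 steps.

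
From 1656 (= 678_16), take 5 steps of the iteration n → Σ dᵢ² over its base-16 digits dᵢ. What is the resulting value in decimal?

1656 = (6,7,8)_16 → 6² + 7² + 8² = 36 + 49 + 64 = 149
149 = (9,5)_16 → 9² + 5² = 81 + 25 = 106
106 = (6,10)_16 → 6² + 10² = 36 + 100 = 136
136 = (8,8)_16 → 8² + 8² = 64 + 64 = 128
128 = (8,0)_16 → 8² + 0² = 64 + 0 = 64

64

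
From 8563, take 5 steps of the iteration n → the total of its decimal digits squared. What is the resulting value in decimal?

37

8563 → 8² + 5² + 6² + 3² = 64 + 25 + 36 + 9 = 134
134 → 1² + 3² + 4² = 1 + 9 + 16 = 26
26 → 2² + 6² = 4 + 36 = 40
40 → 4² + 0² = 16 + 0 = 16
16 → 1² + 6² = 1 + 36 = 37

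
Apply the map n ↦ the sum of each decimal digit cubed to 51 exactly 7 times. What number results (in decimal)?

51 → 5³ + 1³ = 126
126 → 1³ + 2³ + 6³ = 225
225 → 2³ + 2³ + 5³ = 141
141 → 1³ + 4³ + 1³ = 66
66 → 6³ + 6³ = 432
432 → 4³ + 3³ + 2³ = 99
99 → 9³ + 9³ = 1458

1458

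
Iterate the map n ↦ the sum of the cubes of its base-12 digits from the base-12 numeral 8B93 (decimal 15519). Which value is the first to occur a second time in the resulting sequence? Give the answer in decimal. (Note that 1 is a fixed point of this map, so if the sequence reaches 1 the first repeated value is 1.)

15519 = (8,11,9,3)_12 → 8³ + 11³ + 9³ + 3³ = 512 + 1331 + 729 + 27 = 2599
2599 = (1,6,0,7)_12 → 1³ + 6³ + 0³ + 7³ = 1 + 216 + 0 + 343 = 560
560 = (3,10,8)_12 → 3³ + 10³ + 8³ = 27 + 1000 + 512 = 1539
1539 = (10,8,3)_12 → 10³ + 8³ + 3³ = 1000 + 512 + 27 = 1539  — 1539 already appeared earlier.

1539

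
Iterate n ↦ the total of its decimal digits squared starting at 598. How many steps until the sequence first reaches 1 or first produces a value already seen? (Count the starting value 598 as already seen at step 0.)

598 → 5² + 9² + 8² = 25 + 81 + 64 = 170
170 → 1² + 7² + 0² = 1 + 49 + 0 = 50
50 → 5² + 0² = 25 + 0 = 25
25 → 2² + 5² = 4 + 25 = 29
29 → 2² + 9² = 4 + 81 = 85
85 → 8² + 5² = 64 + 25 = 89
89 → 8² + 9² = 64 + 81 = 145
145 → 1² + 4² + 5² = 1 + 16 + 25 = 42
42 → 4² + 2² = 16 + 4 = 20
20 → 2² + 0² = 4 + 0 = 4
4 → 4² = 16
16 → 1² + 6² = 1 + 36 = 37
37 → 3² + 7² = 9 + 49 = 58
58 → 5² + 8² = 25 + 64 = 89  — 89 repeats.
That took 14 steps.

14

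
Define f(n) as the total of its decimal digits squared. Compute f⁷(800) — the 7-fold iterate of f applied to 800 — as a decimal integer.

42

800 → 8² + 0² + 0² = 64 + 0 + 0 = 64
64 → 6² + 4² = 36 + 16 = 52
52 → 5² + 2² = 25 + 4 = 29
29 → 2² + 9² = 4 + 81 = 85
85 → 8² + 5² = 64 + 25 = 89
89 → 8² + 9² = 64 + 81 = 145
145 → 1² + 4² + 5² = 1 + 16 + 25 = 42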